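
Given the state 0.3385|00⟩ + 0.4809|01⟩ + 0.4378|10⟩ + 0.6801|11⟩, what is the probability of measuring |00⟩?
0.1146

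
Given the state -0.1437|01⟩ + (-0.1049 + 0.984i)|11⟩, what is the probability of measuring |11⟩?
0.9793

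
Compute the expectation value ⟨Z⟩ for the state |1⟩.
-1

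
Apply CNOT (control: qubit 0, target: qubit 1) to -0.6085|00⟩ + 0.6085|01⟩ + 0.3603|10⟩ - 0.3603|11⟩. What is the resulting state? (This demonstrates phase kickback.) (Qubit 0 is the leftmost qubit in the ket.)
-0.6085|00⟩ + 0.6085|01⟩ - 0.3603|10⟩ + 0.3603|11⟩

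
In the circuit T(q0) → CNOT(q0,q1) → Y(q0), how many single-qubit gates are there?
2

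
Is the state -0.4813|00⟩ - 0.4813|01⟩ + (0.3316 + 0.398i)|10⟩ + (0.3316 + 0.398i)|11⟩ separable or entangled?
Separable

Writing the state as a|00⟩ + b|01⟩ + c|10⟩ + d|11⟩, it is a product state iff ad − bc = 0.
Here (a, b, c, d) = (-0.4813, -0.4813, (0.3316 + 0.398i), (0.3316 + 0.398i)): ad − bc = (-0.4813)(0.3316 + 0.398i) − (-0.4813)(0.3316 + 0.398i) = 0, so the state is separable.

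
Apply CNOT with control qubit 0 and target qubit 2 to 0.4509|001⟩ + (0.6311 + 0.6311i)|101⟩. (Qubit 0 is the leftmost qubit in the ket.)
0.4509|001⟩ + (0.6311 + 0.6311i)|100⟩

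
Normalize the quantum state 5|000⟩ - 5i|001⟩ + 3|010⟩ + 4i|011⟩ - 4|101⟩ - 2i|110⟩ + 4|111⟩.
0.4746|000⟩ - 0.4746i|001⟩ + 0.2847|010⟩ + 0.3797i|011⟩ - 0.3797|101⟩ - 0.1898i|110⟩ + 0.3797|111⟩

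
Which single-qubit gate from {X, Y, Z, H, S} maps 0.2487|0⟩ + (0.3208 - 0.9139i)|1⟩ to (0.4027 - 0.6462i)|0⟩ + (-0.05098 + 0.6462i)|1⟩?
H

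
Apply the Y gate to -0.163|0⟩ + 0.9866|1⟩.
-0.9866i|0⟩ - 0.163i|1⟩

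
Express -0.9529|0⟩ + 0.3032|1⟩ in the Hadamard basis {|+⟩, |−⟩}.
-0.4594|+⟩ - 0.8882|−⟩

With |ψ⟩ = α|0⟩ + β|1⟩, the Hadamard-basis coefficients are ⟨+|ψ⟩ = (α + β)/√2 and ⟨−|ψ⟩ = (α − β)/√2.
Here α = -0.9529, β = 0.3032: (α + β)/√2 = -0.4594, (α − β)/√2 = -0.8882.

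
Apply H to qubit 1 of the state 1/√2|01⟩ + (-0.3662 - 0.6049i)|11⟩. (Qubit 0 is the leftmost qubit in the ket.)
1/2|00⟩ - 1/2|01⟩ + (-0.2589 - 0.4277i)|10⟩ + (0.2589 + 0.4277i)|11⟩

H on qubit 1 mixes each pair of kets that differ only in qubit 1: amplitudes (a, b) of (|…0…⟩, |…1…⟩) become ((a + b)/√2, (a − b)/√2). Kets absent from the input have amplitude 0.
(|00⟩, |01⟩): (a, b) = (0, 1/√2) → (1/2, -1/2)
(|10⟩, |11⟩): (a, b) = (0, (-0.3662 - 0.6049i)) → ((-0.2589 - 0.4277i), (0.2589 + 0.4277i))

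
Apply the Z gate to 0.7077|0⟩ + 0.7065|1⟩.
0.7077|0⟩ - 0.7065|1⟩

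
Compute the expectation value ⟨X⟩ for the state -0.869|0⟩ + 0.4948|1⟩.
-0.86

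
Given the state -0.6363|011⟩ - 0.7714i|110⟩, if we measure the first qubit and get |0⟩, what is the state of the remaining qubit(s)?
-|11⟩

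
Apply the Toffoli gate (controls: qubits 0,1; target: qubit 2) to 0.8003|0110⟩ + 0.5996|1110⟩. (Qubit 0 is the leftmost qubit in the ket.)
0.8003|0110⟩ + 0.5996|1100⟩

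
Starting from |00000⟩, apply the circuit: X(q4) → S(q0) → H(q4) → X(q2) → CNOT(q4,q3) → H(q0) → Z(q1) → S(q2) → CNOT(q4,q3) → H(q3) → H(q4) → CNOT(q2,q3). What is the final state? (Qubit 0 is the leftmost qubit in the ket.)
(1/2)i|00101⟩ + (1/2)i|00111⟩ + (1/2)i|10101⟩ + (1/2)i|10111⟩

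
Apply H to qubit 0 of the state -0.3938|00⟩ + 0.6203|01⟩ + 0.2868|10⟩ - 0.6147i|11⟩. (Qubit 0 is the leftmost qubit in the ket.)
-0.07566|00⟩ + (0.4386 - 0.4347i)|01⟩ - 0.4813|10⟩ + (0.4386 + 0.4347i)|11⟩

H on qubit 0 mixes each pair of kets that differ only in qubit 0: amplitudes (a, b) of (|…0…⟩, |…1…⟩) become ((a + b)/√2, (a − b)/√2). Kets absent from the input have amplitude 0.
(|00⟩, |10⟩): (a, b) = (-0.3938, 0.2868) → (-0.07566, -0.4813)
(|01⟩, |11⟩): (a, b) = (0.6203, -0.6147i) → ((0.4386 - 0.4347i), (0.4386 + 0.4347i))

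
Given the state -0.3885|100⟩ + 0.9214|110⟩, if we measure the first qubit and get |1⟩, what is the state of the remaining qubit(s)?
-0.3885|00⟩ + 0.9214|10⟩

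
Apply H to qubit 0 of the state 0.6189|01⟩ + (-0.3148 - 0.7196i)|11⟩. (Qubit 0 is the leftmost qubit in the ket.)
(0.215 - 0.5088i)|01⟩ + (0.6602 + 0.5088i)|11⟩

H on qubit 0 mixes each pair of kets that differ only in qubit 0: amplitudes (a, b) of (|…0…⟩, |…1…⟩) become ((a + b)/√2, (a − b)/√2). Kets absent from the input have amplitude 0.
(|01⟩, |11⟩): (a, b) = (0.6189, (-0.3148 - 0.7196i)) → ((0.215 - 0.5088i), (0.6602 + 0.5088i))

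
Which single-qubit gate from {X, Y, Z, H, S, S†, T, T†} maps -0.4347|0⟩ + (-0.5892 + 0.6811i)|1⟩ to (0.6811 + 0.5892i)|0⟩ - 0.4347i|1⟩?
Y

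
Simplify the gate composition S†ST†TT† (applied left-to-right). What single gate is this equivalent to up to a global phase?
T†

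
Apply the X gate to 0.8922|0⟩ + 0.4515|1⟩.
0.4515|0⟩ + 0.8922|1⟩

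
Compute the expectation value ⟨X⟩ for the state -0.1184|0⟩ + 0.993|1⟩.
-0.2351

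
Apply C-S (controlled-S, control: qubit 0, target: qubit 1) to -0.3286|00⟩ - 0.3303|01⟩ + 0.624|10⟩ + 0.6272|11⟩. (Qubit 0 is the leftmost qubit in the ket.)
-0.3286|00⟩ - 0.3303|01⟩ + 0.624|10⟩ + 0.6272i|11⟩

C-S leaves the control-|0⟩ kets |00⟩, |01⟩ unchanged and applies S to qubit 1 on the control-|1⟩ pair (|10⟩, |11⟩).
S = [[1, 0], [0, i]].
With a = amp(|10⟩) = 0.624 and b = amp(|11⟩) = 0.6272:
new amp(|10⟩) = (1)·a = 0.624
new amp(|11⟩) = (i)·b = 0.6272i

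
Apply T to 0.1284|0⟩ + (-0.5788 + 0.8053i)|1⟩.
0.1284|0⟩ + (-0.9787 + 0.1602i)|1⟩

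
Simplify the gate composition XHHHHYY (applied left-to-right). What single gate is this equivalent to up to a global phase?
X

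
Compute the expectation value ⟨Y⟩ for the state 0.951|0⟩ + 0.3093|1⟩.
0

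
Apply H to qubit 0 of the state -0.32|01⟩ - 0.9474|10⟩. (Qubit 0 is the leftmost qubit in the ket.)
-0.6699|00⟩ - 0.2263|01⟩ + 0.6699|10⟩ - 0.2263|11⟩

H on qubit 0 mixes each pair of kets that differ only in qubit 0: amplitudes (a, b) of (|…0…⟩, |…1…⟩) become ((a + b)/√2, (a − b)/√2). Kets absent from the input have amplitude 0.
(|00⟩, |10⟩): (a, b) = (0, -0.9474) → (-0.6699, 0.6699)
(|01⟩, |11⟩): (a, b) = (-0.32, 0) → (-0.2263, -0.2263)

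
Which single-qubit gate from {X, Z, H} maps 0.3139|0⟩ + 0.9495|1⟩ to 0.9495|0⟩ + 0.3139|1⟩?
X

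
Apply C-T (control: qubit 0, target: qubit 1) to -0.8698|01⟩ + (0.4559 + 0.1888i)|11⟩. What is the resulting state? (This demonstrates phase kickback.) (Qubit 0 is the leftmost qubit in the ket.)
-0.8698|01⟩ + (0.1889 + 0.4559i)|11⟩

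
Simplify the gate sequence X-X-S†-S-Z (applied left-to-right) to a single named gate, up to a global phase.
Z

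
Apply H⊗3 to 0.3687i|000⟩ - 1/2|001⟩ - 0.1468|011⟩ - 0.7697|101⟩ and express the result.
(-0.5008 + 0.1304i)|000⟩ + (0.5008 + 0.1304i)|001⟩ + (-0.397 + 0.1304i)|010⟩ + (0.397 + 0.1304i)|011⟩ + (0.04345 + 0.1304i)|100⟩ + (-0.04345 + 0.1304i)|101⟩ + (0.1473 + 0.1304i)|110⟩ + (-0.1473 + 0.1304i)|111⟩

H⊗3 gives amp(|y⟩) = (1/2√2) Σ_x (−1)^(x·y) amp(|x⟩), where x·y is the number of positions in which both x and y have a 1.
|000⟩: (0.3687i - 1/2 - 0.1468 - 0.7697)/(2√2) = (-0.5008 + 0.1304i)
|001⟩: (0.3687i + 1/2 + 0.1468 + 0.7697)/(2√2) = (0.5008 + 0.1304i)
|010⟩: (0.3687i - 1/2 + 0.1468 - 0.7697)/(2√2) = (-0.397 + 0.1304i)
|011⟩: (0.3687i + 1/2 - 0.1468 + 0.7697)/(2√2) = (0.397 + 0.1304i)
|100⟩: (0.3687i - 1/2 - 0.1468 + 0.7697)/(2√2) = (0.04345 + 0.1304i)
|101⟩: (0.3687i + 1/2 + 0.1468 - 0.7697)/(2√2) = (-0.04345 + 0.1304i)
|110⟩: (0.3687i - 1/2 + 0.1468 + 0.7697)/(2√2) = (0.1473 + 0.1304i)
|111⟩: (0.3687i + 1/2 - 0.1468 - 0.7697)/(2√2) = (-0.1473 + 0.1304i)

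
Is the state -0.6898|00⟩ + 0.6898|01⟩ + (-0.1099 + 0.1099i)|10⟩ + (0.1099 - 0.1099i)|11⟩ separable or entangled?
Separable

Writing the state as a|00⟩ + b|01⟩ + c|10⟩ + d|11⟩, it is a product state iff ad − bc = 0.
Here (a, b, c, d) = (-0.6898, 0.6898, (-0.1099 + 0.1099i), (0.1099 - 0.1099i)): ad − bc = (-0.6898)(0.1099 - 0.1099i) − (0.6898)(-0.1099 + 0.1099i) = 0, so the state is separable.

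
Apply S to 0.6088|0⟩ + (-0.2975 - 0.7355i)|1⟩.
0.6088|0⟩ + (0.7355 - 0.2975i)|1⟩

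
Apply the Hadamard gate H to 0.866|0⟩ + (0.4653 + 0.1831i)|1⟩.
(0.9414 + 0.1295i)|0⟩ + (0.2833 - 0.1295i)|1⟩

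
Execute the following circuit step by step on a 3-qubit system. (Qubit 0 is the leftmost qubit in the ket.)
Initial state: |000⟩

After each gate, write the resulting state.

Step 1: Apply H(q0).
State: 1/√2|000⟩ + 1/√2|100⟩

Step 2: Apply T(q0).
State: 1/√2|000⟩ + (1/2 + (1/2)i)|100⟩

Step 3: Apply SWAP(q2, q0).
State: 1/√2|000⟩ + (1/2 + (1/2)i)|001⟩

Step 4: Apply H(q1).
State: 1/2|000⟩ + (1/√8 + (1/√8)i)|001⟩ + 1/2|010⟩ + (1/√8 + (1/√8)i)|011⟩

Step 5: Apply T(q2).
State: 1/2|000⟩ + (1/2)i|001⟩ + 1/2|010⟩ + (1/2)i|011⟩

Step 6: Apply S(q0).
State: 1/2|000⟩ + (1/2)i|001⟩ + 1/2|010⟩ + (1/2)i|011⟩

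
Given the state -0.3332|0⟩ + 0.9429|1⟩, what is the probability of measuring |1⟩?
0.8891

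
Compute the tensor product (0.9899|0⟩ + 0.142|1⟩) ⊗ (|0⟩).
0.9899|00⟩ + 0.142|10⟩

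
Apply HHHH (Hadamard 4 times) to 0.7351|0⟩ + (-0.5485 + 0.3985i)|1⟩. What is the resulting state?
0.7351|0⟩ + (-0.5485 + 0.3985i)|1⟩

H² = I, so an even number of Hadamards cancels: H^4 = I and the state is unchanged.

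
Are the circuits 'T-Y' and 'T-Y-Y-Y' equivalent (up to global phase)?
Yes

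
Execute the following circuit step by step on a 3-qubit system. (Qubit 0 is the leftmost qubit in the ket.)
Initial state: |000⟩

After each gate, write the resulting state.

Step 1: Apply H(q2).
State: 1/√2|000⟩ + 1/√2|001⟩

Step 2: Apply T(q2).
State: 1/√2|000⟩ + (1/2 + (1/2)i)|001⟩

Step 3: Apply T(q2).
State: 1/√2|000⟩ + (1/√2)i|001⟩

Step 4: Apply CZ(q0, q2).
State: 1/√2|000⟩ + (1/√2)i|001⟩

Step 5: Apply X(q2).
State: (1/√2)i|000⟩ + 1/√2|001⟩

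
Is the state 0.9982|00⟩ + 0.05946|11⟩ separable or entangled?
Entangled

Writing the state as a|00⟩ + b|01⟩ + c|10⟩ + d|11⟩, it is a product state iff ad − bc = 0.
Here (a, b, c, d) = (0.9982, 0, 0, 0.05946): ad − bc = (0.9982)(0.05946) − (0)(0) = 0.05935 ≠ 0, so the state is entangled.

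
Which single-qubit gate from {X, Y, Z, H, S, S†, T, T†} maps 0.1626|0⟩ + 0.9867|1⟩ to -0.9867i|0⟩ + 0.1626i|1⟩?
Y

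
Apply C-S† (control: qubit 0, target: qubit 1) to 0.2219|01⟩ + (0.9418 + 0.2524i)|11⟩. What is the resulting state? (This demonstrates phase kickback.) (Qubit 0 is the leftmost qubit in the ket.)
0.2219|01⟩ + (0.2524 - 0.9418i)|11⟩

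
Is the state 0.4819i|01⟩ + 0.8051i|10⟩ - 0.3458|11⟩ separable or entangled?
Entangled

Writing the state as a|00⟩ + b|01⟩ + c|10⟩ + d|11⟩, it is a product state iff ad − bc = 0.
Here (a, b, c, d) = (0, 0.4819i, 0.8051i, -0.3458): ad − bc = (0)(-0.3458) − (0.4819i)(0.8051i) = 0.388 ≠ 0, so the state is entangled.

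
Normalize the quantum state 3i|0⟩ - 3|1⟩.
(1/√2)i|0⟩ - 1/√2|1⟩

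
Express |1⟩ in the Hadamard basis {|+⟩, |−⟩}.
1/√2|+⟩ - 1/√2|−⟩

With |ψ⟩ = α|0⟩ + β|1⟩, the Hadamard-basis coefficients are ⟨+|ψ⟩ = (α + β)/√2 and ⟨−|ψ⟩ = (α − β)/√2.
Here α = 0, β = 1: (α + β)/√2 = 1/√2, (α − β)/√2 = -1/√2.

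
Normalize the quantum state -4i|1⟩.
-i|1⟩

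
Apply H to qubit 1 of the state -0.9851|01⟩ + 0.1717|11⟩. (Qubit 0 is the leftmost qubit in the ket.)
-0.6966|00⟩ + 0.6966|01⟩ + 0.1214|10⟩ - 0.1214|11⟩

H on qubit 1 mixes each pair of kets that differ only in qubit 1: amplitudes (a, b) of (|…0…⟩, |…1…⟩) become ((a + b)/√2, (a − b)/√2). Kets absent from the input have amplitude 0.
(|00⟩, |01⟩): (a, b) = (0, -0.9851) → (-0.6966, 0.6966)
(|10⟩, |11⟩): (a, b) = (0, 0.1717) → (0.1214, -0.1214)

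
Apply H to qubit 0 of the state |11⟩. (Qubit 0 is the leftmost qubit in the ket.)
1/√2|01⟩ - 1/√2|11⟩

H on qubit 0 mixes each pair of kets that differ only in qubit 0: amplitudes (a, b) of (|…0…⟩, |…1…⟩) become ((a + b)/√2, (a − b)/√2). Kets absent from the input have amplitude 0.
(|01⟩, |11⟩): (a, b) = (0, 1) → (1/√2, -1/√2)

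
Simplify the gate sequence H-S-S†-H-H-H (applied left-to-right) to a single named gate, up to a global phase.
I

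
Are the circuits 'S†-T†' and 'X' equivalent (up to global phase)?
No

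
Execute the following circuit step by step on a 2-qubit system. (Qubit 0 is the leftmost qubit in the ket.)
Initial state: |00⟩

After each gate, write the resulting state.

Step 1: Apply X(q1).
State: |01⟩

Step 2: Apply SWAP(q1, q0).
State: |10⟩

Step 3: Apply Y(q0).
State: -i|00⟩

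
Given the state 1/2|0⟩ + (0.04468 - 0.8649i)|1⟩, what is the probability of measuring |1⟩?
0.75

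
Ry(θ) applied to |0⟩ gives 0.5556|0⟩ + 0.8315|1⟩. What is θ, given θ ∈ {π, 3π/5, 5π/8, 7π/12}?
5π/8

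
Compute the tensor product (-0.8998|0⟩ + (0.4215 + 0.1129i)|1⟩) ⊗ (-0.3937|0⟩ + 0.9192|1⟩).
0.3543|00⟩ - 0.8271|01⟩ + (-0.1659 - 0.04445i)|10⟩ + (0.3874 + 0.1038i)|11⟩

amp(|b₁b₂…⟩) = product of the factor amplitudes for bits b₁, b₂, …; only kets whose every factor amplitude is nonzero survive.
|00⟩: (-0.8998)(-0.3937) = 0.3543
|01⟩: (-0.8998)(0.9192) = -0.8271
|10⟩: (0.4215 + 0.1129i)(-0.3937) = (-0.1659 - 0.04445i)
|11⟩: (0.4215 + 0.1129i)(0.9192) = (0.3874 + 0.1038i)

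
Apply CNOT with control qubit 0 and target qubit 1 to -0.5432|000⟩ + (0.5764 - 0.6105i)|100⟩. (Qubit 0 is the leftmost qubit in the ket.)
-0.5432|000⟩ + (0.5764 - 0.6105i)|110⟩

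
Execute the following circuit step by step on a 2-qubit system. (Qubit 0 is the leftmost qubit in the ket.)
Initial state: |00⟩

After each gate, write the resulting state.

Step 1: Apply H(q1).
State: 1/√2|00⟩ + 1/√2|01⟩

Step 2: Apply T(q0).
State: 1/√2|00⟩ + 1/√2|01⟩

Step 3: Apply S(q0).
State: 1/√2|00⟩ + 1/√2|01⟩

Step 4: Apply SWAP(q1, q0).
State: 1/√2|00⟩ + 1/√2|10⟩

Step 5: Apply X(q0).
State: 1/√2|00⟩ + 1/√2|10⟩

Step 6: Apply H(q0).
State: |00⟩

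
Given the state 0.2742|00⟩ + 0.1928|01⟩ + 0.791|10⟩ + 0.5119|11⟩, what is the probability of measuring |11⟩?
0.262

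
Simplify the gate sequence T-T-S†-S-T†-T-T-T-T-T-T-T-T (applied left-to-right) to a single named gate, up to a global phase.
T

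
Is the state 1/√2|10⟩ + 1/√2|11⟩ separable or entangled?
Separable

Writing the state as a|00⟩ + b|01⟩ + c|10⟩ + d|11⟩, it is a product state iff ad − bc = 0.
Here (a, b, c, d) = (0, 0, 1/√2, 1/√2): ad − bc = (0)(1/√2) − (0)(1/√2) = 0, so the state is separable.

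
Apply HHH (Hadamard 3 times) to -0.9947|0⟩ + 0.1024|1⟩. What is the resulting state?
-0.631|0⟩ - 0.7758|1⟩

H² = I, so H^3 = H: a single Hadamard. With (a, b) = (-0.9947, 0.1024), H gives ((a + b)/√2, (a − b)/√2) = (-0.631, -0.7758).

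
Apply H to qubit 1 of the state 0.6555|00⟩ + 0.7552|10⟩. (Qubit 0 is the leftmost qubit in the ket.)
0.4635|00⟩ + 0.4635|01⟩ + 0.534|10⟩ + 0.534|11⟩

H on qubit 1 mixes each pair of kets that differ only in qubit 1: amplitudes (a, b) of (|…0…⟩, |…1…⟩) become ((a + b)/√2, (a − b)/√2). Kets absent from the input have amplitude 0.
(|00⟩, |01⟩): (a, b) = (0.6555, 0) → (0.4635, 0.4635)
(|10⟩, |11⟩): (a, b) = (0.7552, 0) → (0.534, 0.534)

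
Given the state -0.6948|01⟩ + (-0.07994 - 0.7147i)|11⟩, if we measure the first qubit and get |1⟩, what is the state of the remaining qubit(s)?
(-0.1112 - 0.9938i)|1⟩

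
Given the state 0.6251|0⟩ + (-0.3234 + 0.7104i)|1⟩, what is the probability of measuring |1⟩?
0.6093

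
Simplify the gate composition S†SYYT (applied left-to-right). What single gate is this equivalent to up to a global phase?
T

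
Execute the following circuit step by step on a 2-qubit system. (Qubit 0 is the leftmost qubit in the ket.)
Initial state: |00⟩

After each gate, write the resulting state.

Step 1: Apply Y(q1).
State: i|01⟩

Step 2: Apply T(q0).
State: i|01⟩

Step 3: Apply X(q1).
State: i|00⟩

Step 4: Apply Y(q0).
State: -|10⟩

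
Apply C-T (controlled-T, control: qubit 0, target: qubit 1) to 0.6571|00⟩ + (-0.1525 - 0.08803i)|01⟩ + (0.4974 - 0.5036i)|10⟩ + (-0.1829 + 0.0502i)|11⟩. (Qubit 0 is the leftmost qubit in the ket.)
0.6571|00⟩ + (-0.1525 - 0.08803i)|01⟩ + (0.4974 - 0.5036i)|10⟩ + (-0.1648 - 0.09383i)|11⟩

C-T leaves the control-|0⟩ kets |00⟩, |01⟩ unchanged and applies T to qubit 1 on the control-|1⟩ pair (|10⟩, |11⟩).
T = [[1, 0], [0, (1/√2 + (1/√2)i)]].
With a = amp(|10⟩) = (0.4974 - 0.5036i) and b = amp(|11⟩) = (-0.1829 + 0.0502i):
new amp(|10⟩) = (1)·a = (0.4974 - 0.5036i)
new amp(|11⟩) = (1/√2 + (1/√2)i)·b = (-0.1648 - 0.09383i)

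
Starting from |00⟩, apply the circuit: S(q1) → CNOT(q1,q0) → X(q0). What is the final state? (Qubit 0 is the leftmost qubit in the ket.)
|10⟩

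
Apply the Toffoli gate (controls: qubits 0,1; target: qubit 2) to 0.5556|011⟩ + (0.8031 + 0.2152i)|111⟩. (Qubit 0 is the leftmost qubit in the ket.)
0.5556|011⟩ + (0.8031 + 0.2152i)|110⟩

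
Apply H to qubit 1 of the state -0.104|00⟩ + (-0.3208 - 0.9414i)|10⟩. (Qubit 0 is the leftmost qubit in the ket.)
-0.07354|00⟩ - 0.07354|01⟩ + (-0.2268 - 0.6657i)|10⟩ + (-0.2268 - 0.6657i)|11⟩

H on qubit 1 mixes each pair of kets that differ only in qubit 1: amplitudes (a, b) of (|…0…⟩, |…1…⟩) become ((a + b)/√2, (a − b)/√2). Kets absent from the input have amplitude 0.
(|00⟩, |01⟩): (a, b) = (-0.104, 0) → (-0.07354, -0.07354)
(|10⟩, |11⟩): (a, b) = ((-0.3208 - 0.9414i), 0) → ((-0.2268 - 0.6657i), (-0.2268 - 0.6657i))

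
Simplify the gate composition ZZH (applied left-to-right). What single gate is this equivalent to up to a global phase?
H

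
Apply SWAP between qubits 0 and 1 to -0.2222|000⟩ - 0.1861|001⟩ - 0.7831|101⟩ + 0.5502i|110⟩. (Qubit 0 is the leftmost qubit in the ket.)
-0.2222|000⟩ - 0.1861|001⟩ - 0.7831|011⟩ + 0.5502i|110⟩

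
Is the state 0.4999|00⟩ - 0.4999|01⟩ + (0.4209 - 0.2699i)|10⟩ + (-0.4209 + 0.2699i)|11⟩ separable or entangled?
Separable

Writing the state as a|00⟩ + b|01⟩ + c|10⟩ + d|11⟩, it is a product state iff ad − bc = 0.
Here (a, b, c, d) = (0.4999, -0.4999, (0.4209 - 0.2699i), (-0.4209 + 0.2699i)): ad − bc = (0.4999)(-0.4209 + 0.2699i) − (-0.4999)(0.4209 - 0.2699i) = 0, so the state is separable.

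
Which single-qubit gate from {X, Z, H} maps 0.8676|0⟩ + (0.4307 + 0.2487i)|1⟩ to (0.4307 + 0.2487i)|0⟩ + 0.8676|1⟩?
X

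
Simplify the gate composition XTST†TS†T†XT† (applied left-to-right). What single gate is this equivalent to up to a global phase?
T†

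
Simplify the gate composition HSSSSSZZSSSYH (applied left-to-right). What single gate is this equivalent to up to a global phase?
Y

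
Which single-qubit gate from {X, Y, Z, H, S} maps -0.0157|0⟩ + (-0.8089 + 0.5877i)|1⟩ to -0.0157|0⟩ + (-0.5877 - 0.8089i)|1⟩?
S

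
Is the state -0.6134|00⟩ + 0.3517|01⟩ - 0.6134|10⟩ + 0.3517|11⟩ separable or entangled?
Separable

Writing the state as a|00⟩ + b|01⟩ + c|10⟩ + d|11⟩, it is a product state iff ad − bc = 0.
Here (a, b, c, d) = (-0.6134, 0.3517, -0.6134, 0.3517): ad − bc = (-0.6134)(0.3517) − (0.3517)(-0.6134) = 0, so the state is separable.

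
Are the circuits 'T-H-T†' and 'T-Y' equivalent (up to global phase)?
No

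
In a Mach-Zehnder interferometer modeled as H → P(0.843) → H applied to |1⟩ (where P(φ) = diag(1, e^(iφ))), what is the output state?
(0.1674 - 0.3733i)|0⟩ + (0.8326 + 0.3733i)|1⟩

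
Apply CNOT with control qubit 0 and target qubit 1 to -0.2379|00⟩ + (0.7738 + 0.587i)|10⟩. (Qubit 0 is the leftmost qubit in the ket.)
-0.2379|00⟩ + (0.7738 + 0.587i)|11⟩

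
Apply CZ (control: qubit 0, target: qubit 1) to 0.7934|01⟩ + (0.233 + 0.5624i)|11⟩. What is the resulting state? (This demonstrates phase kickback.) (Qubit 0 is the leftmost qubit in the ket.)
0.7934|01⟩ + (-0.233 - 0.5624i)|11⟩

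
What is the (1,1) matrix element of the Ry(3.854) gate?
-0.3487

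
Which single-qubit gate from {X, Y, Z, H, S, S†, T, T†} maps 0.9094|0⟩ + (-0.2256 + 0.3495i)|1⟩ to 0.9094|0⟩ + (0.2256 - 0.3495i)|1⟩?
Z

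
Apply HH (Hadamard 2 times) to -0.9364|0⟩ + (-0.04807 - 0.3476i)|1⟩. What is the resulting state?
-0.9364|0⟩ + (-0.04807 - 0.3476i)|1⟩

H² = I, so an even number of Hadamards cancels: H^2 = I and the state is unchanged.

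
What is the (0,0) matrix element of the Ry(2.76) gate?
0.1896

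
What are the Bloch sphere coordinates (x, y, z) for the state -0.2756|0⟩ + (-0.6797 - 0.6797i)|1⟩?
(0.3747, 0.3747, -0.848)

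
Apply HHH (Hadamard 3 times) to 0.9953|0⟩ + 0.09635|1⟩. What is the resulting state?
0.7719|0⟩ + 0.6357|1⟩

H² = I, so H^3 = H: a single Hadamard. With (a, b) = (0.9953, 0.09635), H gives ((a + b)/√2, (a − b)/√2) = (0.7719, 0.6357).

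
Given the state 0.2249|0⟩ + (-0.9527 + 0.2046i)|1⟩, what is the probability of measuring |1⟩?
0.9495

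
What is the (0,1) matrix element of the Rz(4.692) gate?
0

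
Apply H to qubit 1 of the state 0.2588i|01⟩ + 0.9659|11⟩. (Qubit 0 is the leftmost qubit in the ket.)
0.183i|00⟩ - 0.183i|01⟩ + 0.683|10⟩ - 0.683|11⟩

H on qubit 1 mixes each pair of kets that differ only in qubit 1: amplitudes (a, b) of (|…0…⟩, |…1…⟩) become ((a + b)/√2, (a − b)/√2). Kets absent from the input have amplitude 0.
(|00⟩, |01⟩): (a, b) = (0, 0.2588i) → (0.183i, -0.183i)
(|10⟩, |11⟩): (a, b) = (0, 0.9659) → (0.683, -0.683)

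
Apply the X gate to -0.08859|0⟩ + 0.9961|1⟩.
0.9961|0⟩ - 0.08859|1⟩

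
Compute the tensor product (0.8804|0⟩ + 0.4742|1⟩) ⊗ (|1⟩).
0.8804|01⟩ + 0.4742|11⟩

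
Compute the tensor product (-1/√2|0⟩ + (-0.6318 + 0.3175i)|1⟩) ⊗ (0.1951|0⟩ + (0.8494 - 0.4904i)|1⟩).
-0.138|00⟩ + (-0.6006 + 0.3468i)|01⟩ + (-0.1233 + 0.06194i)|10⟩ + (-0.3809 + 0.5795i)|11⟩

amp(|b₁b₂…⟩) = product of the factor amplitudes for bits b₁, b₂, …; only kets whose every factor amplitude is nonzero survive.
|00⟩: (-1/√2)(0.1951) = -0.138
|01⟩: (-1/√2)(0.8494 - 0.4904i) = (-0.6006 + 0.3468i)
|10⟩: (-0.6318 + 0.3175i)(0.1951) = (-0.1233 + 0.06194i)
|11⟩: (-0.6318 + 0.3175i)(0.8494 - 0.4904i) = (-0.3809 + 0.5795i)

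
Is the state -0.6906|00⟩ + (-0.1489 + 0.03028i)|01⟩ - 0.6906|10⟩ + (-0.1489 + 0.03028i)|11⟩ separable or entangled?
Separable

Writing the state as a|00⟩ + b|01⟩ + c|10⟩ + d|11⟩, it is a product state iff ad − bc = 0.
Here (a, b, c, d) = (-0.6906, (-0.1489 + 0.03028i), -0.6906, (-0.1489 + 0.03028i)): ad − bc = (-0.6906)(-0.1489 + 0.03028i) − (-0.1489 + 0.03028i)(-0.6906) = 0, so the state is separable.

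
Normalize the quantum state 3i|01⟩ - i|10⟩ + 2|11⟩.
0.8018i|01⟩ - 0.2673i|10⟩ + 0.5345|11⟩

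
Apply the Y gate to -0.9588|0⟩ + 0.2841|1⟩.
-0.2841i|0⟩ - 0.9588i|1⟩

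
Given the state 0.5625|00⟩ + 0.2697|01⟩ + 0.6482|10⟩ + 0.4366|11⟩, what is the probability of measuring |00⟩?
0.3164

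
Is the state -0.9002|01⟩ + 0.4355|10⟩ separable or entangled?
Entangled

Writing the state as a|00⟩ + b|01⟩ + c|10⟩ + d|11⟩, it is a product state iff ad − bc = 0.
Here (a, b, c, d) = (0, -0.9002, 0.4355, 0): ad − bc = (0)(0) − (-0.9002)(0.4355) = 0.392 ≠ 0, so the state is entangled.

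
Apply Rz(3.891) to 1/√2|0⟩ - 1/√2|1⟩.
(-0.2588 - 0.658i)|0⟩ + (0.2588 - 0.658i)|1⟩

Rz(3.891) = [[e^(−iθ/2), 0], [0, e^(iθ/2)]] with e^(±iθ/2) = cos(θ/2) ± i·sin(θ/2); θ = 3.891, cos(θ/2) ≈ -0.365997, sin(θ/2) ≈ 0.930616.
With a = amp(|0⟩) = 1/√2 and b = amp(|1⟩) = -1/√2:
new amp(|0⟩) = (-0.365997 - 0.930616i)·a = (-0.2588 - 0.658i)
new amp(|1⟩) = (-0.365997 + 0.930616i)·b = (0.2588 - 0.658i)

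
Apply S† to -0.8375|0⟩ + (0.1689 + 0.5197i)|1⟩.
-0.8375|0⟩ + (0.5197 - 0.1689i)|1⟩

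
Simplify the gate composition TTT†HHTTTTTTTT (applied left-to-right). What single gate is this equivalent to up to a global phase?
T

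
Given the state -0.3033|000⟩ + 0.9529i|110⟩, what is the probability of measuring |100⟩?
0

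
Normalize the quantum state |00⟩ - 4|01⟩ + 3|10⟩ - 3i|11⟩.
0.169|00⟩ - 0.6761|01⟩ + 0.5071|10⟩ - 0.5071i|11⟩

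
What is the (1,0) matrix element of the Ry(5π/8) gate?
0.8315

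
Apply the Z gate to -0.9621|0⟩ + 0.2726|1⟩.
-0.9621|0⟩ - 0.2726|1⟩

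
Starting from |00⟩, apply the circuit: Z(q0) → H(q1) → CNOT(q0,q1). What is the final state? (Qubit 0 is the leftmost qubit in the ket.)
1/√2|00⟩ + 1/√2|01⟩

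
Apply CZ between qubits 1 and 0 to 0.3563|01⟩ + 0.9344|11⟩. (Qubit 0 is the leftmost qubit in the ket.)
0.3563|01⟩ - 0.9344|11⟩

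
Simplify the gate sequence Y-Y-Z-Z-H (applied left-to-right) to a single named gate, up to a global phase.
H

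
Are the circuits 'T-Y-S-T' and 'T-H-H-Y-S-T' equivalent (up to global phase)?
Yes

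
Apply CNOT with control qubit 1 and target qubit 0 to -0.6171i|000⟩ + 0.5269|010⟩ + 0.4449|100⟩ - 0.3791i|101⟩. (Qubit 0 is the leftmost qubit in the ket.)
-0.6171i|000⟩ + 0.4449|100⟩ - 0.3791i|101⟩ + 0.5269|110⟩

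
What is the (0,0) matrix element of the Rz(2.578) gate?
(0.2781 - 0.9606i)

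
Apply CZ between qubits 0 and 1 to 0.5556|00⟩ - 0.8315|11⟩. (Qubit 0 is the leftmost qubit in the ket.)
0.5556|00⟩ + 0.8315|11⟩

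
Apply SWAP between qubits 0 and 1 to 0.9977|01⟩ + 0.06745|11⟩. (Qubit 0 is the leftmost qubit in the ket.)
0.9977|10⟩ + 0.06745|11⟩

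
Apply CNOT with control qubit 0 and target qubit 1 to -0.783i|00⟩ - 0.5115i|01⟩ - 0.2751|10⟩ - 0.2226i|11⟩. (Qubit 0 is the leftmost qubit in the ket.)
-0.783i|00⟩ - 0.5115i|01⟩ - 0.2226i|10⟩ - 0.2751|11⟩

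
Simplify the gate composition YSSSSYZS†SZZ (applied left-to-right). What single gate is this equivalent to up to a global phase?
Z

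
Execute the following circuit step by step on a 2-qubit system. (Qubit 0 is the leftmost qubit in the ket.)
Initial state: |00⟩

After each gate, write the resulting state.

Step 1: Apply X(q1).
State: |01⟩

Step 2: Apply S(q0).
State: |01⟩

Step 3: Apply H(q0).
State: 1/√2|01⟩ + 1/√2|11⟩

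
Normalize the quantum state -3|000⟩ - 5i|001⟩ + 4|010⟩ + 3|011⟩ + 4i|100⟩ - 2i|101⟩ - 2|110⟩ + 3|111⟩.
-0.3128|000⟩ - 0.5213i|001⟩ + 0.417|010⟩ + 0.3128|011⟩ + 0.417i|100⟩ - 0.2085i|101⟩ - 0.2085|110⟩ + 0.3128|111⟩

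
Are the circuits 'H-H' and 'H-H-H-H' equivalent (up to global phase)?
Yes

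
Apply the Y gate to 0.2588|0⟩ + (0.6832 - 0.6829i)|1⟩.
(-0.6829 - 0.6832i)|0⟩ + 0.2588i|1⟩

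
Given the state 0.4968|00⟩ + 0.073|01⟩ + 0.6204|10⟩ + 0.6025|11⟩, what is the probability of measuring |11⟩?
0.363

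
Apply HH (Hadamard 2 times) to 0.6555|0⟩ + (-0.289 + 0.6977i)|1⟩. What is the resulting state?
0.6555|0⟩ + (-0.289 + 0.6977i)|1⟩

H² = I, so an even number of Hadamards cancels: H^2 = I and the state is unchanged.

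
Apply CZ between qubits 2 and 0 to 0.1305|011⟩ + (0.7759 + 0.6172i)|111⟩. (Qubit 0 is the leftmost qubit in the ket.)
0.1305|011⟩ + (-0.7759 - 0.6172i)|111⟩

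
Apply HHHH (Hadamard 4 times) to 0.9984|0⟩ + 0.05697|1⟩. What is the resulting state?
0.9984|0⟩ + 0.05697|1⟩

H² = I, so an even number of Hadamards cancels: H^4 = I and the state is unchanged.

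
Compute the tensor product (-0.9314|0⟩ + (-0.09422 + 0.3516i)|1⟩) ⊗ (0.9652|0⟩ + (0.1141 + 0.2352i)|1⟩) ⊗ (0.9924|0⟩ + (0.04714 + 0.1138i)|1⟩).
-0.8922|000⟩ + (-0.04238 - 0.1023i)|001⟩ + (-0.1055 - 0.2174i)|010⟩ + (0.01992 - 0.02242i)|011⟩ + (-0.09025 + 0.3368i)|100⟩ + (-0.04291 + 0.005649i)|101⟩ + (-0.09274 + 0.01782i)|110⟩ + (-0.006449 - 0.009788i)|111⟩

amp(|b₁b₂…⟩) = product of the factor amplitudes for bits b₁, b₂, …; only kets whose every factor amplitude is nonzero survive.
|000⟩: (-0.9314)(0.9652)(0.9924) = -0.8922
|001⟩: (-0.9314)(0.9652)(0.04714 + 0.1138i) = (-0.04238 - 0.1023i)
|010⟩: (-0.9314)(0.1141 + 0.2352i)(0.9924) = (-0.1055 - 0.2174i)
|011⟩: (-0.9314)(0.1141 + 0.2352i)(0.04714 + 0.1138i) = (0.01992 - 0.02242i)
|100⟩: (-0.09422 + 0.3516i)(0.9652)(0.9924) = (-0.09025 + 0.3368i)
|101⟩: (-0.09422 + 0.3516i)(0.9652)(0.04714 + 0.1138i) = (-0.04291 + 0.005649i)
|110⟩: (-0.09422 + 0.3516i)(0.1141 + 0.2352i)(0.9924) = (-0.09274 + 0.01782i)
|111⟩: (-0.09422 + 0.3516i)(0.1141 + 0.2352i)(0.04714 + 0.1138i) = (-0.006449 - 0.009788i)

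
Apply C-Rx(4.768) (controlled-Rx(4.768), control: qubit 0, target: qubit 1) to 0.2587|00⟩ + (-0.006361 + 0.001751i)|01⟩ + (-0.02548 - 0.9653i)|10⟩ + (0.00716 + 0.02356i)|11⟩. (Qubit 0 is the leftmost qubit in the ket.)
0.2587|00⟩ + (-0.006361 + 0.001751i)|01⟩ + (0.0347 + 0.6964i)|10⟩ + (-0.6685 + 0.000393i)|11⟩

C-Rx(4.768) leaves the control-|0⟩ kets |00⟩, |01⟩ unchanged and applies Rx(4.768) to qubit 1 on the control-|1⟩ pair (|10⟩, |11⟩).
Rx(4.768) = [[cos(θ/2), −i·sin(θ/2)], [−i·sin(θ/2), cos(θ/2)]]; θ = 4.768, cos(θ/2) ≈ -0.726492, sin(θ/2) ≈ 0.687175.
With a = amp(|10⟩) = (-0.02548 - 0.9653i) and b = amp(|11⟩) = (0.00716 + 0.02356i):
new amp(|10⟩) = (-0.726492)·a + (-0.687175i)·b = (0.0347 + 0.6964i)
new amp(|11⟩) = (-0.687175i)·a + (-0.726492)·b = (-0.6685 + 0.000393i)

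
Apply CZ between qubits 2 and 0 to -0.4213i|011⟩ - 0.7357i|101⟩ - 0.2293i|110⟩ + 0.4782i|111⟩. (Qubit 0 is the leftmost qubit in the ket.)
-0.4213i|011⟩ + 0.7357i|101⟩ - 0.2293i|110⟩ - 0.4782i|111⟩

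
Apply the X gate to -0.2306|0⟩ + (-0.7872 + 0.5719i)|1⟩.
(-0.7872 + 0.5719i)|0⟩ - 0.2306|1⟩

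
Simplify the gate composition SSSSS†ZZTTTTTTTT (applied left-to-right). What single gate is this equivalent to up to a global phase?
S†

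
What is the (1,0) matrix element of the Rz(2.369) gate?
0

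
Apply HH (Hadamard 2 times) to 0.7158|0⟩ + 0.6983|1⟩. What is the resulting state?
0.7158|0⟩ + 0.6983|1⟩

H² = I, so an even number of Hadamards cancels: H^2 = I and the state is unchanged.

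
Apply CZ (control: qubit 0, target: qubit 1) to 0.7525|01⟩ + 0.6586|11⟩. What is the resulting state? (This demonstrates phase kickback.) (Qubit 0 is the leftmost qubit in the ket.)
0.7525|01⟩ - 0.6586|11⟩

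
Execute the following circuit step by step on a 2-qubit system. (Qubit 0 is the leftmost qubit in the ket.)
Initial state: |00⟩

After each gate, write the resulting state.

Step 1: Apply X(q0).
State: |10⟩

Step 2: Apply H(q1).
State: 1/√2|10⟩ + 1/√2|11⟩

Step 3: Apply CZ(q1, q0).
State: 1/√2|10⟩ - 1/√2|11⟩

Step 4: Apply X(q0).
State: 1/√2|00⟩ - 1/√2|01⟩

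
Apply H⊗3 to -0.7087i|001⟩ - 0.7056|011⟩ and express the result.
(-0.2495 - 0.2506i)|000⟩ + (0.2495 + 0.2506i)|001⟩ + (0.2495 - 0.2506i)|010⟩ + (-0.2495 + 0.2506i)|011⟩ + (-0.2495 - 0.2506i)|100⟩ + (0.2495 + 0.2506i)|101⟩ + (0.2495 - 0.2506i)|110⟩ + (-0.2495 + 0.2506i)|111⟩

H⊗3 gives amp(|y⟩) = (1/2√2) Σ_x (−1)^(x·y) amp(|x⟩), where x·y is the number of positions in which both x and y have a 1.
|000⟩: (-0.7087i - 0.7056)/(2√2) = (-0.2495 - 0.2506i)
|001⟩: (0.7087i + 0.7056)/(2√2) = (0.2495 + 0.2506i)
|010⟩: (-0.7087i + 0.7056)/(2√2) = (0.2495 - 0.2506i)
|011⟩: (0.7087i - 0.7056)/(2√2) = (-0.2495 + 0.2506i)
|100⟩: (-0.7087i - 0.7056)/(2√2) = (-0.2495 - 0.2506i)
|101⟩: (0.7087i + 0.7056)/(2√2) = (0.2495 + 0.2506i)
|110⟩: (-0.7087i + 0.7056)/(2√2) = (0.2495 - 0.2506i)
|111⟩: (0.7087i - 0.7056)/(2√2) = (-0.2495 + 0.2506i)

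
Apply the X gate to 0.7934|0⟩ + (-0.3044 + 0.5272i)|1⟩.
(-0.3044 + 0.5272i)|0⟩ + 0.7934|1⟩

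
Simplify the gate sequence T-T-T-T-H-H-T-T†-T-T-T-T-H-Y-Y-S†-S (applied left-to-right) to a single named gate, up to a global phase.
H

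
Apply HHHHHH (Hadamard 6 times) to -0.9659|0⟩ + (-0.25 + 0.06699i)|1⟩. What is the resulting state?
-0.9659|0⟩ + (-0.25 + 0.06699i)|1⟩

H² = I, so an even number of Hadamards cancels: H^6 = I and the state is unchanged.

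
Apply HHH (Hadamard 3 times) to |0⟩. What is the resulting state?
1/√2|0⟩ + 1/√2|1⟩

H² = I, so H^3 = H: a single Hadamard. With (a, b) = (1, 0), H gives ((a + b)/√2, (a − b)/√2) = (1/√2, 1/√2).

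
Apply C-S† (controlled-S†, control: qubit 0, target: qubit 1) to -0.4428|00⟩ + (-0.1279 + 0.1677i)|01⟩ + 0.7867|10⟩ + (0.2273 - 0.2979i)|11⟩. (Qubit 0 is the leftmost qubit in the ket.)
-0.4428|00⟩ + (-0.1279 + 0.1677i)|01⟩ + 0.7867|10⟩ + (-0.2979 - 0.2273i)|11⟩

C-S† leaves the control-|0⟩ kets |00⟩, |01⟩ unchanged and applies S† to qubit 1 on the control-|1⟩ pair (|10⟩, |11⟩).
S† = [[1, 0], [0, -i]].
With a = amp(|10⟩) = 0.7867 and b = amp(|11⟩) = (0.2273 - 0.2979i):
new amp(|10⟩) = (1)·a = 0.7867
new amp(|11⟩) = (-i)·b = (-0.2979 - 0.2273i)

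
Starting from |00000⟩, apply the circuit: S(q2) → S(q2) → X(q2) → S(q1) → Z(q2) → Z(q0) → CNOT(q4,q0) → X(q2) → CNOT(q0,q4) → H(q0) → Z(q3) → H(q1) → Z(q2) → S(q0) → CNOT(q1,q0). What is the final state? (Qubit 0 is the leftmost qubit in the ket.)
-1/2|00000⟩ - (1/2)i|01000⟩ - (1/2)i|10000⟩ - 1/2|11000⟩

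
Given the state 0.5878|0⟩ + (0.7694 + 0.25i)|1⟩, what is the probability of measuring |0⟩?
0.3455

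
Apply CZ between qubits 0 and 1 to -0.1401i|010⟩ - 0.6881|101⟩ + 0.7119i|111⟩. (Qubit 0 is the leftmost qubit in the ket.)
-0.1401i|010⟩ - 0.6881|101⟩ - 0.7119i|111⟩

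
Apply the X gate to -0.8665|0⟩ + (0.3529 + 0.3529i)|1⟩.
(0.3529 + 0.3529i)|0⟩ - 0.8665|1⟩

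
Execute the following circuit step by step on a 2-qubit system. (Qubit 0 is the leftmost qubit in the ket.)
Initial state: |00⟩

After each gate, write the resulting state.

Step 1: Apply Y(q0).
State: i|10⟩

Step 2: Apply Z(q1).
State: i|10⟩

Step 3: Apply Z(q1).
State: i|10⟩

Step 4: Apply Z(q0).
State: -i|10⟩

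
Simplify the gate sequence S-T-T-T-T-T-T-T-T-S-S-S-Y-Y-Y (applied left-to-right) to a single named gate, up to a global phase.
Y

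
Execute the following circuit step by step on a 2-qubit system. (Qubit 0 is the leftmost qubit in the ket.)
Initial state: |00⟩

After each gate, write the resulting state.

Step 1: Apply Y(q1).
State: i|01⟩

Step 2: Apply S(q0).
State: i|01⟩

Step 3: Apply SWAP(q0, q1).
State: i|10⟩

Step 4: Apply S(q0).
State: -|10⟩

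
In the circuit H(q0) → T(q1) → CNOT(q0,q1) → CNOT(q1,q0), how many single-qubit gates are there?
2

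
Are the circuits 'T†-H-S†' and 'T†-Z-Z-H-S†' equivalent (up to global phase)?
Yes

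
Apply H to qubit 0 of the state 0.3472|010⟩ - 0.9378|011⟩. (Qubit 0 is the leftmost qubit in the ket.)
0.2455|010⟩ - 0.6631|011⟩ + 0.2455|110⟩ - 0.6631|111⟩

H on qubit 0 mixes each pair of kets that differ only in qubit 0: amplitudes (a, b) of (|…0…⟩, |…1…⟩) become ((a + b)/√2, (a − b)/√2). Kets absent from the input have amplitude 0.
(|010⟩, |110⟩): (a, b) = (0.3472, 0) → (0.2455, 0.2455)
(|011⟩, |111⟩): (a, b) = (-0.9378, 0) → (-0.6631, -0.6631)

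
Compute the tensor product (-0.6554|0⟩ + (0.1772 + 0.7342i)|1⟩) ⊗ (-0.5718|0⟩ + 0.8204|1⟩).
0.3748|00⟩ - 0.5377|01⟩ + (-0.1013 - 0.4198i)|10⟩ + (0.1454 + 0.6023i)|11⟩

amp(|b₁b₂…⟩) = product of the factor amplitudes for bits b₁, b₂, …; only kets whose every factor amplitude is nonzero survive.
|00⟩: (-0.6554)(-0.5718) = 0.3748
|01⟩: (-0.6554)(0.8204) = -0.5377
|10⟩: (0.1772 + 0.7342i)(-0.5718) = (-0.1013 - 0.4198i)
|11⟩: (0.1772 + 0.7342i)(0.8204) = (0.1454 + 0.6023i)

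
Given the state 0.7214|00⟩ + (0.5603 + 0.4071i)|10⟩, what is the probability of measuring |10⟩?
0.4797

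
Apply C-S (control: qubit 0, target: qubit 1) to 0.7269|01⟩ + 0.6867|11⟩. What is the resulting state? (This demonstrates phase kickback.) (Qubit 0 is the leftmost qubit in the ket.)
0.7269|01⟩ + 0.6867i|11⟩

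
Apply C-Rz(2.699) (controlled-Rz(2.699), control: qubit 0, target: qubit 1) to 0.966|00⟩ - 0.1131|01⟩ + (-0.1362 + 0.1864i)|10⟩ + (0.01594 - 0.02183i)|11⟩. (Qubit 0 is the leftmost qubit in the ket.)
0.966|00⟩ - 0.1131|01⟩ + (0.152 + 0.1738i)|10⟩ + (0.0248 + 0.01076i)|11⟩

C-Rz(2.699) leaves the control-|0⟩ kets |00⟩, |01⟩ unchanged and applies Rz(2.699) to qubit 1 on the control-|1⟩ pair (|10⟩, |11⟩).
Rz(2.699) = [[e^(−iθ/2), 0], [0, e^(iθ/2)]] with e^(±iθ/2) = cos(θ/2) ± i·sin(θ/2); θ = 2.699, cos(θ/2) ≈ 0.219495, sin(θ/2) ≈ 0.975614.
With a = amp(|10⟩) = (-0.1362 + 0.1864i) and b = amp(|11⟩) = (0.01594 - 0.02183i):
new amp(|10⟩) = (0.219495 - 0.975614i)·a = (0.152 + 0.1738i)
new amp(|11⟩) = (0.219495 + 0.975614i)·b = (0.0248 + 0.01076i)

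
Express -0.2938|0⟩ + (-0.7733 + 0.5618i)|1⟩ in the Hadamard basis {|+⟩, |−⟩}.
(-0.7546 + 0.3973i)|+⟩ + (0.3391 - 0.3973i)|−⟩

With |ψ⟩ = α|0⟩ + β|1⟩, the Hadamard-basis coefficients are ⟨+|ψ⟩ = (α + β)/√2 and ⟨−|ψ⟩ = (α − β)/√2.
Here α = -0.2938, β = (-0.7733 + 0.5618i): (α + β)/√2 = (-0.7546 + 0.3973i), (α − β)/√2 = (0.3391 - 0.3973i).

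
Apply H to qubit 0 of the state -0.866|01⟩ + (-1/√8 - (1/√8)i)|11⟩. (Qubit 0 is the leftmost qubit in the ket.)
(-0.8624 - 0.25i)|01⟩ + (-0.3624 + 0.25i)|11⟩

H on qubit 0 mixes each pair of kets that differ only in qubit 0: amplitudes (a, b) of (|…0…⟩, |…1…⟩) become ((a + b)/√2, (a − b)/√2). Kets absent from the input have amplitude 0.
(|01⟩, |11⟩): (a, b) = (-0.866, (-1/√8 - (1/√8)i)) → ((-0.8624 - 0.25i), (-0.3624 + 0.25i))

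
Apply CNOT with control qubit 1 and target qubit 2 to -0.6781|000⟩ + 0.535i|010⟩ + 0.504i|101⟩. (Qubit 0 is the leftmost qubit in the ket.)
-0.6781|000⟩ + 0.535i|011⟩ + 0.504i|101⟩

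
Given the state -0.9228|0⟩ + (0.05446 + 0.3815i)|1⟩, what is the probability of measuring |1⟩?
0.1485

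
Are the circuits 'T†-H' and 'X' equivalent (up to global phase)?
No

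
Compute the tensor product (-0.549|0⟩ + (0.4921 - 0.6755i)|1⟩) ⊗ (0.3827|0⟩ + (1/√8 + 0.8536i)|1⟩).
-0.2101|00⟩ + (-0.1941 - 0.4686i)|01⟩ + (0.1883 - 0.2585i)|10⟩ + (0.7506 + 0.1812i)|11⟩

amp(|b₁b₂…⟩) = product of the factor amplitudes for bits b₁, b₂, …; only kets whose every factor amplitude is nonzero survive.
|00⟩: (-0.549)(0.3827) = -0.2101
|01⟩: (-0.549)(1/√8 + 0.8536i) = (-0.1941 - 0.4686i)
|10⟩: (0.4921 - 0.6755i)(0.3827) = (0.1883 - 0.2585i)
|11⟩: (0.4921 - 0.6755i)(1/√8 + 0.8536i) = (0.7506 + 0.1812i)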